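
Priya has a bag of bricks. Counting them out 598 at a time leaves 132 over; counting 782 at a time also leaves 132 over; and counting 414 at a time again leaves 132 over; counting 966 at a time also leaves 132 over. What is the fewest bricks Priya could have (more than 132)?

640590

N − 132 must be a common multiple of 598, 782, 414, and 966.
598 = 2 × 13 × 23
782 = 2 × 17 × 23
414 = 2 × 3^2 × 23
966 = 2 × 3 × 7 × 23
LCM(598, 782, 414, 966) = 2 × 3^2 × 7 × 13 × 17 × 23 = 640458.
Smallest N > 132 is LCM + 132 = 640458 + 132 = 640590.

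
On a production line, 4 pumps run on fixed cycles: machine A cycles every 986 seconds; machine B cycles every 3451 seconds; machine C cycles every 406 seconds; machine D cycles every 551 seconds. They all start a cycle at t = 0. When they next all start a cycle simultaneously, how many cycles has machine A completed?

133 cycles

All finish a whole number of cycles simultaneously at t = LCM of the periods.
986 = 2 × 17 × 29
3451 = 7 × 17 × 29
406 = 2 × 7 × 29
551 = 19 × 29
LCM(986, 3451, 406, 551) = 2 × 7 × 17 × 19 × 29 = 131138.
Cycles for period 986: 131138 / 986 = 133.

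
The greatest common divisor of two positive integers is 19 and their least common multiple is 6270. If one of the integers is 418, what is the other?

285

For two integers, gcd × lcm = product, so the other is (19 × 6270) / 418 = 119130 / 418 = 285.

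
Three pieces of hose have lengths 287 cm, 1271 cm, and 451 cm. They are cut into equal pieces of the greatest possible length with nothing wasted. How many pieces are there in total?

Piece length = gcd(287, 1271, 451).
287 = 7 × 41
1271 = 31 × 41
451 = 11 × 41
gcd(287, 1271, 451) = 41.
Total pieces = 287/41 + 1271/41 + 451/41 = 7 + 31 + 11 = 49.

49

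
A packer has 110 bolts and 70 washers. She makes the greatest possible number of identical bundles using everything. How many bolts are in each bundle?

11

Number of bundles = gcd(110, 70).
110 = 2 × 5 × 11
70 = 2 × 5 × 7
gcd(110, 70) = 2 × 5 = 10.
bolts per bundle = 110 / 10 = 11.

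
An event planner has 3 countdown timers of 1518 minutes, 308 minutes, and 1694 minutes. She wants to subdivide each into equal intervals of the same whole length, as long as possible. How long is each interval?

The interval must divide each timer length; the longest such is the gcd.
1518 = 2 × 3 × 11 × 23
308 = 2^2 × 7 × 11
1694 = 2 × 7 × 11^2
gcd(1518, 308, 1694) = 2 × 11 = 22.

22 minutes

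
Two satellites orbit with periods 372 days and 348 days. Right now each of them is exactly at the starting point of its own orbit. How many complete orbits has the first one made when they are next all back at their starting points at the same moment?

They are all back at their starting positions together after one LCM of the periods.
372 = 2^2 × 3 × 31
348 = 2^2 × 3 × 29
LCM(372, 348) = 2^2 × 3 × 29 × 31 = 10788.
Orbits for period 372: 10788 / 372 = 29.

29 orbits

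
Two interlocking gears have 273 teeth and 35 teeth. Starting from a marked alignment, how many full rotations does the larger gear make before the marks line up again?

5 rotations

All finish a whole number of cycles simultaneously at t = LCM of the periods.
273 = 3 × 7 × 13
35 = 5 × 7
LCM(273, 35) = 3 × 5 × 7 × 13 = 1365.
Rotations for period 273: 1365 / 273 = 5.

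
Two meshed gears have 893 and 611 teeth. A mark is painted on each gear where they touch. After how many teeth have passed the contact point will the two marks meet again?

11609 teeth

The first simultaneous occurrence is after LCM of the individual periods.
893 = 19 × 47
611 = 13 × 47
LCM(893, 611) = 13 × 19 × 47 = 11609.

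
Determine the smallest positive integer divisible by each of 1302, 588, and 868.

18228

1302 = 2 × 3 × 7 × 31
588 = 2^2 × 3 × 7^2
868 = 2^2 × 7 × 31
LCM(1302, 588, 868) = 2^2 × 3 × 7^2 × 31 = 18228.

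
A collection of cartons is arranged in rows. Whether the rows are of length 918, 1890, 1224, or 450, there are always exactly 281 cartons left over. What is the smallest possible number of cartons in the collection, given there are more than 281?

642881

N − 281 must be a common multiple of 918, 1890, 1224, and 450.
918 = 2 × 3^3 × 17
1890 = 2 × 3^3 × 5 × 7
1224 = 2^3 × 3^2 × 17
450 = 2 × 3^2 × 5^2
LCM(918, 1890, 1224, 450) = 2^3 × 3^3 × 5^2 × 7 × 17 = 642600.
Smallest N > 281 is LCM + 281 = 642600 + 281 = 642881.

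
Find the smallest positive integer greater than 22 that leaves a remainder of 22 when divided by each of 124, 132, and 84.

N − 22 must be a common multiple of 124, 132, and 84.
124 = 2^2 × 31
132 = 2^2 × 3 × 11
84 = 2^2 × 3 × 7
LCM(124, 132, 84) = 2^2 × 3 × 7 × 11 × 31 = 28644.
Smallest N > 22 is LCM + 22 = 28644 + 22 = 28666.

28666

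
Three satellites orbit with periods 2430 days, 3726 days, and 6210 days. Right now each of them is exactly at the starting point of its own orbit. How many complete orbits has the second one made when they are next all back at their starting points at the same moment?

15 orbits

The first common completion time is the LCM of the periods.
2430 = 2 × 3^5 × 5
3726 = 2 × 3^4 × 23
6210 = 2 × 3^3 × 5 × 23
LCM(2430, 3726, 6210) = 2 × 3^5 × 5 × 23 = 55890.
Orbits for period 3726: 55890 / 3726 = 15.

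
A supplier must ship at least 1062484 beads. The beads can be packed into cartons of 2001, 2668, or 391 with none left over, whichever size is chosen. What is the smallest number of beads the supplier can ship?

1088544

The number of beads must be a common multiple of 2001, 2668, and 391, so a multiple of their LCM.
2001 = 3 × 23 × 29
2668 = 2^2 × 23 × 29
391 = 17 × 23
LCM(2001, 2668, 391) = 2^2 × 3 × 17 × 23 × 29 = 136068.
Smallest multiple of 136068 that is ≥ 1062484: ⌈1062484/136068⌉ × 136068 = 8 × 136068 = 1088544.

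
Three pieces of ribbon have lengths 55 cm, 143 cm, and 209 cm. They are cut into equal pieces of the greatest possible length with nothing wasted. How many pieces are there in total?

Piece length = gcd(55, 143, 209).
55 = 5 × 11
143 = 11 × 13
209 = 11 × 19
gcd(55, 143, 209) = 11.
Total pieces = 55/11 + 143/11 + 209/11 = 5 + 13 + 19 = 37.

37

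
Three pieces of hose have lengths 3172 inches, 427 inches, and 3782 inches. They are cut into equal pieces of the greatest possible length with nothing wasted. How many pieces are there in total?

121

Piece length = gcd(3172, 427, 3782).
3172 = 2^2 × 13 × 61
427 = 7 × 61
3782 = 2 × 31 × 61
gcd(3172, 427, 3782) = 61.
Total pieces = 3172/61 + 427/61 + 3782/61 = 52 + 7 + 62 = 121.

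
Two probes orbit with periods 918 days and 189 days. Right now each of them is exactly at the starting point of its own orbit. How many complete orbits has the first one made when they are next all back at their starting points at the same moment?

All finish a whole number of cycles simultaneously at t = LCM of the periods.
918 = 2 × 3^3 × 17
189 = 3^3 × 7
LCM(918, 189) = 2 × 3^3 × 7 × 17 = 6426.
Orbits for period 918: 6426 / 918 = 7.

7 orbits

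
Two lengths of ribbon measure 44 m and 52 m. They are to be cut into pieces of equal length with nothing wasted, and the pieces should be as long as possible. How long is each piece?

Each piece length must divide every original length, so the longest possible is gcd(44, 52).
44 = 2^2 × 11
52 = 2^2 × 13
gcd(44, 52) = 2^2 = 4.

4 m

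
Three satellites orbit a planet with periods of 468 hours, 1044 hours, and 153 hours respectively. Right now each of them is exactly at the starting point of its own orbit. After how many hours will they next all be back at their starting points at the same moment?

230724 hours

We need the least common multiple of the intervals.
468 = 2^2 × 3^2 × 13
1044 = 2^2 × 3^2 × 29
153 = 3^2 × 17
LCM(468, 1044, 153) = 2^2 × 3^2 × 13 × 17 × 29 = 230724.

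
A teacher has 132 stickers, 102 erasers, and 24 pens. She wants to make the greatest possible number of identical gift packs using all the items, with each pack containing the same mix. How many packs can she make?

6 packs

The pack count must divide each quantity, so the greatest is gcd(132, 102, 24).
132 = 2^2 × 3 × 11
102 = 2 × 3 × 17
24 = 2^3 × 3
gcd(132, 102, 24) = 2 × 3 = 6.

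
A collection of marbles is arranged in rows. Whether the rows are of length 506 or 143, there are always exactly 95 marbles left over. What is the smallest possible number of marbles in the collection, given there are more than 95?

6673

N − 95 must be a common multiple of 506 and 143.
506 = 2 × 11 × 23
143 = 11 × 13
LCM(506, 143) = 2 × 11 × 13 × 23 = 6578.
Smallest N > 95 is LCM + 95 = 6578 + 95 = 6673.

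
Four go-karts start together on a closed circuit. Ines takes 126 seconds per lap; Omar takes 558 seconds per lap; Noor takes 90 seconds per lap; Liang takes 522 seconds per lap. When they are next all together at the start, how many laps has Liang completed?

All finish a whole number of cycles simultaneously at t = LCM of the periods.
126 = 2 × 3^2 × 7
558 = 2 × 3^2 × 31
90 = 2 × 3^2 × 5
522 = 2 × 3^2 × 29
LCM(126, 558, 90, 522) = 2 × 3^2 × 5 × 7 × 29 × 31 = 566370.
Laps for period 522: 566370 / 522 = 1085.

1085 laps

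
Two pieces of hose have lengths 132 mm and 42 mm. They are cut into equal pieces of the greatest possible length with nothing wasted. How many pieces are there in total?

Piece length = gcd(132, 42).
132 = 2^2 × 3 × 11
42 = 2 × 3 × 7
gcd(132, 42) = 2 × 3 = 6.
Total pieces = 132/6 + 42/6 = 22 + 7 = 29.

29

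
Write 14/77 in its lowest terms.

2/11

14 = 2 × 7
77 = 7 × 11
gcd(14, 77) = 7.
Divide numerator and denominator by 7: 14/77 = 2/11.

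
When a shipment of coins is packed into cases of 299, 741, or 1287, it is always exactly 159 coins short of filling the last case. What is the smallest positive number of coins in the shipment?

562260

Being 159 short of a full case of size k means N ≡ −159 (mod k), i.e. N + 159 is a multiple of each size.
299 = 13 × 23
741 = 3 × 13 × 19
1287 = 3^2 × 11 × 13
LCM(299, 741, 1287) = 3^2 × 11 × 13 × 19 × 23 = 562419.
Smallest positive N is 562419 − 159 = 562260.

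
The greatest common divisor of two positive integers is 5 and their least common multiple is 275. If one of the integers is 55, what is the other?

For two integers, gcd × lcm = product, so the other is (5 × 275) / 55 = 1375 / 55 = 25.

25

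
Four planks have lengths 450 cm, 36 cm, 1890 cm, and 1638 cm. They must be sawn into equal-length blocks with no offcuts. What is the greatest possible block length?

The block length must divide every plank, so the greatest is gcd(450, 36, 1890, 1638).
450 = 2 × 3^2 × 5^2
36 = 2^2 × 3^2
1890 = 2 × 3^3 × 5 × 7
1638 = 2 × 3^2 × 7 × 13
gcd(450, 36, 1890, 1638) = 2 × 3^2 = 18.

18 cm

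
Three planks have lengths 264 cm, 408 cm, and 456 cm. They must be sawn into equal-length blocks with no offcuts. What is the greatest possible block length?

24 cm

The block length must divide every plank, so the greatest is gcd(264, 408, 456).
264 = 2^3 × 3 × 11
408 = 2^3 × 3 × 17
456 = 2^3 × 3 × 19
gcd(264, 408, 456) = 2^3 × 3 = 24.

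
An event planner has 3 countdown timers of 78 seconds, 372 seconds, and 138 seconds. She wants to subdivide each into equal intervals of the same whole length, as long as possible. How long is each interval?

6 seconds

The interval must divide each timer length; the longest such is the gcd.
78 = 2 × 3 × 13
372 = 2^2 × 3 × 31
138 = 2 × 3 × 23
gcd(78, 372, 138) = 2 × 3 = 6.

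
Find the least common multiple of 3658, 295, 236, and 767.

475540

3658 = 2 × 31 × 59
295 = 5 × 59
236 = 2^2 × 59
767 = 13 × 59
LCM(3658, 295, 236, 767) = 2^2 × 5 × 13 × 31 × 59 = 475540.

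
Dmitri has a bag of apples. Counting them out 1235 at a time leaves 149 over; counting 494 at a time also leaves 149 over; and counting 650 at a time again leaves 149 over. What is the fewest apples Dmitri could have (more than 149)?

N − 149 must be a common multiple of 1235, 494, and 650.
1235 = 5 × 13 × 19
494 = 2 × 13 × 19
650 = 2 × 5^2 × 13
LCM(1235, 494, 650) = 2 × 5^2 × 13 × 19 = 12350.
Smallest N > 149 is LCM + 149 = 12350 + 149 = 12499.

12499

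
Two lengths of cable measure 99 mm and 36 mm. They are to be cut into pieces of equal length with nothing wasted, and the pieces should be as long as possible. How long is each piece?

Each piece length must divide every original length, so the longest possible is gcd(99, 36).
99 = 3^2 × 11
36 = 2^2 × 3^2
gcd(99, 36) = 3^2 = 9.

9 mm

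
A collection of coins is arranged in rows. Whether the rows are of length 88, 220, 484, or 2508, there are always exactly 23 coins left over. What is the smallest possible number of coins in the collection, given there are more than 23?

275903

N − 23 must be a common multiple of 88, 220, 484, and 2508.
88 = 2^3 × 11
220 = 2^2 × 5 × 11
484 = 2^2 × 11^2
2508 = 2^2 × 3 × 11 × 19
LCM(88, 220, 484, 2508) = 2^3 × 3 × 5 × 11^2 × 19 = 275880.
Smallest N > 23 is LCM + 23 = 275880 + 23 = 275903.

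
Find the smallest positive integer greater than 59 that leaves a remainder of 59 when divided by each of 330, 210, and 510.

N − 59 must be a common multiple of 330, 210, and 510.
330 = 2 × 3 × 5 × 11
210 = 2 × 3 × 5 × 7
510 = 2 × 3 × 5 × 17
LCM(330, 210, 510) = 2 × 3 × 5 × 7 × 11 × 17 = 39270.
Smallest N > 59 is LCM + 59 = 39270 + 59 = 39329.

39329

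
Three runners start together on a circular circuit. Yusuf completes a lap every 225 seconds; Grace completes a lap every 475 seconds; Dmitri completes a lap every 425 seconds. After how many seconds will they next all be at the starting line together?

72675 seconds

We need the least common multiple of the intervals.
225 = 3^2 × 5^2
475 = 5^2 × 19
425 = 5^2 × 17
LCM(225, 475, 425) = 3^2 × 5^2 × 17 × 19 = 72675.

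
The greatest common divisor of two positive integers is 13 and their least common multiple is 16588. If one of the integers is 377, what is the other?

For two integers, gcd × lcm = product, so the other is (13 × 16588) / 377 = 215644 / 377 = 572.

572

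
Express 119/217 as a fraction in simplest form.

119 = 7 × 17
217 = 7 × 31
gcd(119, 217) = 7.
Divide numerator and denominator by 7: 119/217 = 17/31.

17/31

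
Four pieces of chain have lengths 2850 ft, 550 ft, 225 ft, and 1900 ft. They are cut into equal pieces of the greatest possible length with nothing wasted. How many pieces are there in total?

Piece length = gcd(2850, 550, 225, 1900).
2850 = 2 × 3 × 5^2 × 19
550 = 2 × 5^2 × 11
225 = 3^2 × 5^2
1900 = 2^2 × 5^2 × 19
gcd(2850, 550, 225, 1900) = 5^2 = 25.
Total pieces = 2850/25 + 550/25 + 225/25 + 1900/25 = 114 + 22 + 9 + 76 = 221.

221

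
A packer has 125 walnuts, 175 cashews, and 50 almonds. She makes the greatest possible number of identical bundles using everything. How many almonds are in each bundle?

Number of bundles = gcd(125, 175, 50).
125 = 5^3
175 = 5^2 × 7
50 = 2 × 5^2
gcd(125, 175, 50) = 5^2 = 25.
almonds per bundle = 50 / 25 = 2.

2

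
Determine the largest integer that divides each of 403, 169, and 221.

13

403 = 13 × 31
169 = 13^2
221 = 13 × 17
gcd(403, 169, 221) = 13.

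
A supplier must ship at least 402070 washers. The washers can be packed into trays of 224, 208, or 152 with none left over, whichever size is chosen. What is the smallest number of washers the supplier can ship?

The number of washers must be a common multiple of 224, 208, and 152, so a multiple of their LCM.
224 = 2^5 × 7
208 = 2^4 × 13
152 = 2^3 × 19
LCM(224, 208, 152) = 2^5 × 7 × 13 × 19 = 55328.
Smallest multiple of 55328 that is ≥ 402070: ⌈402070/55328⌉ × 55328 = 8 × 55328 = 442624.

442624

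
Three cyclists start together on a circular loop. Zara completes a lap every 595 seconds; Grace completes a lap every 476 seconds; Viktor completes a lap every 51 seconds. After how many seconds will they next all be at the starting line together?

The first simultaneous occurrence is after LCM of the individual periods.
595 = 5 × 7 × 17
476 = 2^2 × 7 × 17
51 = 3 × 17
LCM(595, 476, 51) = 2^2 × 3 × 5 × 7 × 17 = 7140.

7140 seconds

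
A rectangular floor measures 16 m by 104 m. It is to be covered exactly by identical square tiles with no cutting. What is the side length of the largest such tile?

The tile side must divide both 16 and 104, so the largest is their gcd.
16 = 2^4
104 = 2^3 × 13
gcd(16, 104) = 2^3 = 8.

8 m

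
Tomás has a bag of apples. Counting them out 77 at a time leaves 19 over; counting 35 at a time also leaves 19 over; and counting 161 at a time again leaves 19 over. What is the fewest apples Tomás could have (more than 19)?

N − 19 must be a common multiple of 77, 35, and 161.
77 = 7 × 11
35 = 5 × 7
161 = 7 × 23
LCM(77, 35, 161) = 5 × 7 × 11 × 23 = 8855.
Smallest N > 19 is LCM + 19 = 8855 + 19 = 8874.

8874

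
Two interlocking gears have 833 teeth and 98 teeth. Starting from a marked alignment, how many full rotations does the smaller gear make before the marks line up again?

17 rotations

All finish a whole number of cycles simultaneously at t = LCM of the periods.
833 = 7^2 × 17
98 = 2 × 7^2
LCM(833, 98) = 2 × 7^2 × 17 = 1666.
Rotations for period 98: 1666 / 98 = 17.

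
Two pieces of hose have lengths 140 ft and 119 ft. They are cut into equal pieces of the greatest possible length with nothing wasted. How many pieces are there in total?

37

Piece length = gcd(140, 119).
140 = 2^2 × 5 × 7
119 = 7 × 17
gcd(140, 119) = 7.
Total pieces = 140/7 + 119/7 = 20 + 17 = 37.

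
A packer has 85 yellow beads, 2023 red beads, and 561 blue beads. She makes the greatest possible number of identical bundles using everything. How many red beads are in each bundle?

Number of bundles = gcd(85, 2023, 561).
85 = 5 × 17
2023 = 7 × 17^2
561 = 3 × 11 × 17
gcd(85, 2023, 561) = 17.
red beads per bundle = 2023 / 17 = 119.

119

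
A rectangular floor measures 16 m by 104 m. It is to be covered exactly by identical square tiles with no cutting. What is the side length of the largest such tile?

By the Euclidean algorithm:
104 = 6 × 16 + 8
16 = 2 × 8 + 0
gcd(16, 104) = 8.

8 m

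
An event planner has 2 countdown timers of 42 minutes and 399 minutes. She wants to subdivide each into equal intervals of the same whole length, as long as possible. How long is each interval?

The interval must divide each timer length; the longest such is the gcd.
42 = 2 × 3 × 7
399 = 3 × 7 × 19
gcd(42, 399) = 3 × 7 = 21.

21 minutes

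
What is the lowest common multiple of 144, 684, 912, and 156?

144 = 2^4 × 3^2
684 = 2^2 × 3^2 × 19
912 = 2^4 × 3 × 19
156 = 2^2 × 3 × 13
LCM(144, 684, 912, 156) = 2^4 × 3^2 × 13 × 19 = 35568.

35568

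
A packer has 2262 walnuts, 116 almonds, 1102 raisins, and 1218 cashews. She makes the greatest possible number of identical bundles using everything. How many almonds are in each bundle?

Number of bundles = gcd(2262, 116, 1102, 1218).
2262 = 2 × 3 × 13 × 29
116 = 2^2 × 29
1102 = 2 × 19 × 29
1218 = 2 × 3 × 7 × 29
gcd(2262, 116, 1102, 1218) = 2 × 29 = 58.
almonds per bundle = 116 / 58 = 2.

2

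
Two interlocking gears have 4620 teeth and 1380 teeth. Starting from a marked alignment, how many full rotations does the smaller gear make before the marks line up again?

77 rotations

They are all back at their starting positions together after one LCM of the periods.
4620 = 2^2 × 3 × 5 × 7 × 11
1380 = 2^2 × 3 × 5 × 23
LCM(4620, 1380) = 2^2 × 3 × 5 × 7 × 11 × 23 = 106260.
Rotations for period 1380: 106260 / 1380 = 77.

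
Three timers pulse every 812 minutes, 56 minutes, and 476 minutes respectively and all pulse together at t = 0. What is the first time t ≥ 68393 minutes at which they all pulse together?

Joint pulses occur at multiples of LCM(812, 56, 476).
812 = 2^2 × 7 × 29
56 = 2^3 × 7
476 = 2^2 × 7 × 17
LCM(812, 56, 476) = 2^3 × 7 × 17 × 29 = 27608.
Smallest multiple of 27608 that is ≥ 68393: ⌈68393/27608⌉ × 27608 = 3 × 27608 = 82824.

82824 minutes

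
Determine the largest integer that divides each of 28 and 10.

2

28 = 2^2 × 7
10 = 2 × 5
gcd(28, 10) = 2.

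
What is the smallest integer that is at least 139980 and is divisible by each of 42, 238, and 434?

154938

The integer must be a common multiple of 42, 238, and 434, so a multiple of their LCM.
42 = 2 × 3 × 7
238 = 2 × 7 × 17
434 = 2 × 7 × 31
LCM(42, 238, 434) = 2 × 3 × 7 × 17 × 31 = 22134.
Smallest multiple of 22134 that is ≥ 139980: ⌈139980/22134⌉ × 22134 = 7 × 22134 = 154938.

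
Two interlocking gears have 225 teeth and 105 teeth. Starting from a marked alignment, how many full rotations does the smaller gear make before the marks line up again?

The first common completion time is the LCM of the periods.
225 = 3^2 × 5^2
105 = 3 × 5 × 7
LCM(225, 105) = 3^2 × 5^2 × 7 = 1575.
Rotations for period 105: 1575 / 105 = 15.

15 rotations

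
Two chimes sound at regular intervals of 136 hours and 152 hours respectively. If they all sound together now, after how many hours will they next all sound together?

2584 hours

They coincide at every common multiple of the periods; the first is the LCM.
136 = 2^3 × 17
152 = 2^3 × 19
LCM(136, 152) = 2^3 × 17 × 19 = 2584.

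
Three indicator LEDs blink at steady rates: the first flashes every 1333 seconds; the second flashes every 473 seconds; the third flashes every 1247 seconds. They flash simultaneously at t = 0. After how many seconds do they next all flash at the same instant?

425227 seconds

The first simultaneous occurrence is after LCM of the individual periods.
1333 = 31 × 43
473 = 11 × 43
1247 = 29 × 43
LCM(1333, 473, 1247) = 11 × 29 × 31 × 43 = 425227.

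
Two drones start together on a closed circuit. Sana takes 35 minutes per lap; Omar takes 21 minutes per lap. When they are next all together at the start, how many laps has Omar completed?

They are all back at their starting positions together after one LCM of the periods.
35 = 5 × 7
21 = 3 × 7
LCM(35, 21) = 3 × 5 × 7 = 105.
Laps for period 21: 105 / 21 = 5.

5 laps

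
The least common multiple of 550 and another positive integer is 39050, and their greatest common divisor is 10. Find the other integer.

gcd × lcm = product of the two integers, so the other integer is (10 × 39050) / 550 = 710.

710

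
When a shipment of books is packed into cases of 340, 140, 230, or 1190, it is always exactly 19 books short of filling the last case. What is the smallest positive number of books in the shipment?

Being 19 short of a full case of size k means N ≡ −19 (mod k), i.e. N + 19 is a multiple of each size.
340 = 2^2 × 5 × 17
140 = 2^2 × 5 × 7
230 = 2 × 5 × 23
1190 = 2 × 5 × 7 × 17
LCM(340, 140, 230, 1190) = 2^2 × 5 × 7 × 17 × 23 = 54740.
Smallest positive N is 54740 − 19 = 54721.

54721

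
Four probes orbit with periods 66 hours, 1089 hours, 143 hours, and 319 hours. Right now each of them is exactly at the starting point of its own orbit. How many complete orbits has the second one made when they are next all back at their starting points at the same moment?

754 orbits

The first common completion time is the LCM of the periods.
66 = 2 × 3 × 11
1089 = 3^2 × 11^2
143 = 11 × 13
319 = 11 × 29
LCM(66, 1089, 143, 319) = 2 × 3^2 × 11^2 × 13 × 29 = 821106.
Orbits for period 1089: 821106 / 1089 = 754.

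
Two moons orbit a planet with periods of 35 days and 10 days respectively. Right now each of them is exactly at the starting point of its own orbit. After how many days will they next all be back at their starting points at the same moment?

The first simultaneous occurrence is after LCM of the individual periods.
35 = 5 × 7
10 = 2 × 5
LCM(35, 10) = 2 × 5 × 7 = 70.

70 days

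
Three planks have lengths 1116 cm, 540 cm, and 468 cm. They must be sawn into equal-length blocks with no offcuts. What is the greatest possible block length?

The block length must divide every plank, so the greatest is gcd(1116, 540, 468).
1116 = 2^2 × 3^2 × 31
540 = 2^2 × 3^3 × 5
468 = 2^2 × 3^2 × 13
gcd(1116, 540, 468) = 2^2 × 3^2 = 36.

36 cm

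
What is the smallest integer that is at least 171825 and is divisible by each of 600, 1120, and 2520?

The integer must be a common multiple of 600, 1120, and 2520, so a multiple of their LCM.
600 = 2^3 × 3 × 5^2
1120 = 2^5 × 5 × 7
2520 = 2^3 × 3^2 × 5 × 7
LCM(600, 1120, 2520) = 2^5 × 3^2 × 5^2 × 7 = 50400.
Smallest multiple of 50400 that is ≥ 171825: ⌈171825/50400⌉ × 50400 = 4 × 50400 = 201600.

201600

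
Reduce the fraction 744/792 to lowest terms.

744 = 2^3 × 3 × 31
792 = 2^3 × 3^2 × 11
gcd(744, 792) = 2^3 × 3 = 24.
Divide numerator and denominator by 24: 744/792 = 31/33.

31/33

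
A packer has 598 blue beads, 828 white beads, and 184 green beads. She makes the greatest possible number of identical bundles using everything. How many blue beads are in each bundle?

Number of bundles = gcd(598, 828, 184).
598 = 2 × 13 × 23
828 = 2^2 × 3^2 × 23
184 = 2^3 × 23
gcd(598, 828, 184) = 2 × 23 = 46.
blue beads per bundle = 598 / 46 = 13.

13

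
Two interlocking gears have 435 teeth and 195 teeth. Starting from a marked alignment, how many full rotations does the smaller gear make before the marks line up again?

All finish a whole number of cycles simultaneously at t = LCM of the periods.
435 = 3 × 5 × 29
195 = 3 × 5 × 13
LCM(435, 195) = 3 × 5 × 13 × 29 = 5655.
Rotations for period 195: 5655 / 195 = 29.

29 rotations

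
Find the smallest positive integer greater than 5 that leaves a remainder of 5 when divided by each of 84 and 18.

N − 5 must be a common multiple of 84 and 18.
84 = 2^2 × 3 × 7
18 = 2 × 3^2
LCM(84, 18) = 2^2 × 3^2 × 7 = 252.
Smallest N > 5 is LCM + 5 = 252 + 5 = 257.

257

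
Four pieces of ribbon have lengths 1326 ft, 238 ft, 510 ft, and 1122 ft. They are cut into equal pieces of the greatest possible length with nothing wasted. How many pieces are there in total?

Piece length = gcd(1326, 238, 510, 1122).
1326 = 2 × 3 × 13 × 17
238 = 2 × 7 × 17
510 = 2 × 3 × 5 × 17
1122 = 2 × 3 × 11 × 17
gcd(1326, 238, 510, 1122) = 2 × 17 = 34.
Total pieces = 1326/34 + 238/34 + 510/34 + 1122/34 = 39 + 7 + 15 + 33 = 94.

94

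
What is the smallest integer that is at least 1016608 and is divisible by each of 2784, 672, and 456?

The integer must be a common multiple of 2784, 672, and 456, so a multiple of their LCM.
2784 = 2^5 × 3 × 29
672 = 2^5 × 3 × 7
456 = 2^3 × 3 × 19
LCM(2784, 672, 456) = 2^5 × 3 × 7 × 19 × 29 = 370272.
Smallest multiple of 370272 that is ≥ 1016608: ⌈1016608/370272⌉ × 370272 = 3 × 370272 = 1110816.

1110816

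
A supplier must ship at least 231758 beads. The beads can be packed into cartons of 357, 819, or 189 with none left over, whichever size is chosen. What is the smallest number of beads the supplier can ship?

250614

The number of beads must be a common multiple of 357, 819, and 189, so a multiple of their LCM.
357 = 3 × 7 × 17
819 = 3^2 × 7 × 13
189 = 3^3 × 7
LCM(357, 819, 189) = 3^3 × 7 × 13 × 17 = 41769.
Smallest multiple of 41769 that is ≥ 231758: ⌈231758/41769⌉ × 41769 = 6 × 41769 = 250614.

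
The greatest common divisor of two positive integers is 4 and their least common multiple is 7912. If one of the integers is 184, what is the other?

172

For two integers, gcd × lcm = product, so the other is (4 × 7912) / 184 = 31648 / 184 = 172.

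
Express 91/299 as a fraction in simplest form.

91 = 7 × 13
299 = 13 × 23
gcd(91, 299) = 13.
Divide numerator and denominator by 13: 91/299 = 7/23.

7/23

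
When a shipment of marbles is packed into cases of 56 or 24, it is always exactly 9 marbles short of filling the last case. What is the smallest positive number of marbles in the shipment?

Being 9 short of a full case of size k means N ≡ −9 (mod k), i.e. N + 9 is a multiple of each size.
56 = 2^3 × 7
24 = 2^3 × 3
LCM(56, 24) = 2^3 × 3 × 7 = 168.
Smallest positive N is 168 − 9 = 159.

159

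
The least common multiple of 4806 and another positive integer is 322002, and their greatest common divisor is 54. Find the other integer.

gcd × lcm = product of the two integers, so the other integer is (54 × 322002) / 4806 = 3618.

3618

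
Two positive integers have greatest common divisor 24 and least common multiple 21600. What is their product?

For any two positive integers, gcd × lcm = product = 24 × 21600 = 518400.

518400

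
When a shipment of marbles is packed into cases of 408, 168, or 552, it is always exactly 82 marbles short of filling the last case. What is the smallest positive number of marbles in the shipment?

65606

Being 82 short of a full case of size k means N ≡ −82 (mod k), i.e. N + 82 is a multiple of each size.
408 = 2^3 × 3 × 17
168 = 2^3 × 3 × 7
552 = 2^3 × 3 × 23
LCM(408, 168, 552) = 2^3 × 3 × 7 × 17 × 23 = 65688.
Smallest positive N is 65688 − 82 = 65606.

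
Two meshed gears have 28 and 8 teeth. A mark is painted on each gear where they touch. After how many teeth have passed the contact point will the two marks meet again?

The first simultaneous occurrence is after LCM of the individual periods.
28 = 2^2 × 7
8 = 2^3
LCM(28, 8) = 2^3 × 7 = 56.

56 teeth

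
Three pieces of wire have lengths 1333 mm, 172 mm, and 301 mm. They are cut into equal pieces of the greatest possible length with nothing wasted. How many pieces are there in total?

42

Piece length = gcd(1333, 172, 301).
1333 = 31 × 43
172 = 2^2 × 43
301 = 7 × 43
gcd(1333, 172, 301) = 43.
Total pieces = 1333/43 + 172/43 + 301/43 = 31 + 4 + 7 = 42.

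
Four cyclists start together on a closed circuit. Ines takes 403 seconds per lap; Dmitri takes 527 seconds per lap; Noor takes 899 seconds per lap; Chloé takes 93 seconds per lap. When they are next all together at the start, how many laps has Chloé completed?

All finish a whole number of cycles simultaneously at t = LCM of the periods.
403 = 13 × 31
527 = 17 × 31
899 = 29 × 31
93 = 3 × 31
LCM(403, 527, 899, 93) = 3 × 13 × 17 × 29 × 31 = 596037.
Laps for period 93: 596037 / 93 = 6409.

6409 laps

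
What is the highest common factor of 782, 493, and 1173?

782 = 2 × 17 × 23
493 = 17 × 29
1173 = 3 × 17 × 23
gcd(782, 493, 1173) = 17.

17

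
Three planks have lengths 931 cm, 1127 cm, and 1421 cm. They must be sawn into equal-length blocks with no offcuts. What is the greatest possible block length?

49 cm

The block length must divide every plank, so the greatest is gcd(931, 1127, 1421).
931 = 7^2 × 19
1127 = 7^2 × 23
1421 = 7^2 × 29
gcd(931, 1127, 1421) = 7^2 = 49.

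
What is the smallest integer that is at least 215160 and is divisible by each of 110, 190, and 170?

248710

The integer must be a common multiple of 110, 190, and 170, so a multiple of their LCM.
110 = 2 × 5 × 11
190 = 2 × 5 × 19
170 = 2 × 5 × 17
LCM(110, 190, 170) = 2 × 5 × 11 × 17 × 19 = 35530.
Smallest multiple of 35530 that is ≥ 215160: ⌈215160/35530⌉ × 35530 = 7 × 35530 = 248710.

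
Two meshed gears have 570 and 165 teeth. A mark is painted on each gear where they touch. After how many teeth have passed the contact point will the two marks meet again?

We need the least common multiple of the intervals.
570 = 2 × 3 × 5 × 19
165 = 3 × 5 × 11
LCM(570, 165) = 2 × 3 × 5 × 11 × 19 = 6270.

6270 teeth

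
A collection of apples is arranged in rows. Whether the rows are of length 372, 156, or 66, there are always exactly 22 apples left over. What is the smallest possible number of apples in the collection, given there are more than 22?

N − 22 must be a common multiple of 372, 156, and 66.
372 = 2^2 × 3 × 31
156 = 2^2 × 3 × 13
66 = 2 × 3 × 11
LCM(372, 156, 66) = 2^2 × 3 × 11 × 13 × 31 = 53196.
Smallest N > 22 is LCM + 22 = 53196 + 22 = 53218.

53218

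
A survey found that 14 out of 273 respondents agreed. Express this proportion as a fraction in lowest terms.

14 = 2 × 7
273 = 3 × 7 × 13
gcd(14, 273) = 7.
Divide numerator and denominator by 7: 14/273 = 2/39.

2/39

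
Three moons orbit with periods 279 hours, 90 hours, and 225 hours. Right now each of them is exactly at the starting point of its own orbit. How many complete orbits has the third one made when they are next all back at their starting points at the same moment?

62 orbits

The first common completion time is the LCM of the periods.
279 = 3^2 × 31
90 = 2 × 3^2 × 5
225 = 3^2 × 5^2
LCM(279, 90, 225) = 2 × 3^2 × 5^2 × 31 = 13950.
Orbits for period 225: 13950 / 225 = 62.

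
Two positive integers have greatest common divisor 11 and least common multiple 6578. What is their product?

72358

For any two positive integers, gcd × lcm = product = 11 × 6578 = 72358.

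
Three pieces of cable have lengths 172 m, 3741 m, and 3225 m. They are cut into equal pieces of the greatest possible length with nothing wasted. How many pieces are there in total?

166

Piece length = gcd(172, 3741, 3225).
172 = 2^2 × 43
3741 = 3 × 29 × 43
3225 = 3 × 5^2 × 43
gcd(172, 3741, 3225) = 43.
Total pieces = 172/43 + 3741/43 + 3225/43 = 4 + 87 + 75 = 166.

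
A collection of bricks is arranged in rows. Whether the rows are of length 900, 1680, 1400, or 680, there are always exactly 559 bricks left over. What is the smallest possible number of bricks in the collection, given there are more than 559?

N − 559 must be a common multiple of 900, 1680, 1400, and 680.
900 = 2^2 × 3^2 × 5^2
1680 = 2^4 × 3 × 5 × 7
1400 = 2^3 × 5^2 × 7
680 = 2^3 × 5 × 17
LCM(900, 1680, 1400, 680) = 2^4 × 3^2 × 5^2 × 7 × 17 = 428400.
Smallest N > 559 is LCM + 559 = 428400 + 559 = 428959.

428959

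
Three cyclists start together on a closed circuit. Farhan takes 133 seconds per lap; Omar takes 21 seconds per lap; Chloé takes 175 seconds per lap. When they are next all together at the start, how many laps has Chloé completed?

The first common completion time is the LCM of the periods.
133 = 7 × 19
21 = 3 × 7
175 = 5^2 × 7
LCM(133, 21, 175) = 3 × 5^2 × 7 × 19 = 9975.
Laps for period 175: 9975 / 175 = 57.

57 laps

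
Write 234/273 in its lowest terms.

6/7

234 = 2 × 3^2 × 13
273 = 3 × 7 × 13
gcd(234, 273) = 3 × 13 = 39.
Divide numerator and denominator by 39: 234/273 = 6/7.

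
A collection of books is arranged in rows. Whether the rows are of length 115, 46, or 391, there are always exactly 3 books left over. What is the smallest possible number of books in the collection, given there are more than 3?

N − 3 must be a common multiple of 115, 46, and 391.
115 = 5 × 23
46 = 2 × 23
391 = 17 × 23
LCM(115, 46, 391) = 2 × 5 × 17 × 23 = 3910.
Smallest N > 3 is LCM + 3 = 3910 + 3 = 3913.

3913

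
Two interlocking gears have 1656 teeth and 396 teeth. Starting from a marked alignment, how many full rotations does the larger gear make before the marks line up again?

The first common completion time is the LCM of the periods.
1656 = 2^3 × 3^2 × 23
396 = 2^2 × 3^2 × 11
LCM(1656, 396) = 2^3 × 3^2 × 11 × 23 = 18216.
Rotations for period 1656: 18216 / 1656 = 11.

11 rotations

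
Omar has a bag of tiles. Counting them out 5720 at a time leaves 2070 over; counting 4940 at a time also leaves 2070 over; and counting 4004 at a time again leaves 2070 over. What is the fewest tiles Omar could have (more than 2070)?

N − 2070 must be a common multiple of 5720, 4940, and 4004.
5720 = 2^3 × 5 × 11 × 13
4940 = 2^2 × 5 × 13 × 19
4004 = 2^2 × 7 × 11 × 13
LCM(5720, 4940, 4004) = 2^3 × 5 × 7 × 11 × 13 × 19 = 760760.
Smallest N > 2070 is LCM + 2070 = 760760 + 2070 = 762830.

762830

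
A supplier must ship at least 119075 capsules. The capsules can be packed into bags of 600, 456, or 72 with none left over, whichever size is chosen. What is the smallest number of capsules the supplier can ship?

136800

The number of capsules must be a common multiple of 600, 456, and 72, so a multiple of their LCM.
600 = 2^3 × 3 × 5^2
456 = 2^3 × 3 × 19
72 = 2^3 × 3^2
LCM(600, 456, 72) = 2^3 × 3^2 × 5^2 × 19 = 34200.
Smallest multiple of 34200 that is ≥ 119075: ⌈119075/34200⌉ × 34200 = 4 × 34200 = 136800.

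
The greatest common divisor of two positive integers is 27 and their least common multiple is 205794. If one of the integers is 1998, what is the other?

For two integers, gcd × lcm = product, so the other is (27 × 205794) / 1998 = 5556438 / 1998 = 2781.

2781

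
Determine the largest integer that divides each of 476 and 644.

476 = 2^2 × 7 × 17
644 = 2^2 × 7 × 23
gcd(476, 644) = 2^2 × 7 = 28.

28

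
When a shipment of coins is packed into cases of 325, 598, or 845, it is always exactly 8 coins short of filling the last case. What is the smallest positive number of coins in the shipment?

Being 8 short of a full case of size k means N ≡ −8 (mod k), i.e. N + 8 is a multiple of each size.
325 = 5^2 × 13
598 = 2 × 13 × 23
845 = 5 × 13^2
LCM(325, 598, 845) = 2 × 5^2 × 13^2 × 23 = 194350.
Smallest positive N is 194350 − 8 = 194342.

194342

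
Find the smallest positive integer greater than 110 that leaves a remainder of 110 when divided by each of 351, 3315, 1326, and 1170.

N − 110 must be a common multiple of 351, 3315, 1326, and 1170.
351 = 3^3 × 13
3315 = 3 × 5 × 13 × 17
1326 = 2 × 3 × 13 × 17
1170 = 2 × 3^2 × 5 × 13
LCM(351, 3315, 1326, 1170) = 2 × 3^3 × 5 × 13 × 17 = 59670.
Smallest N > 110 is LCM + 110 = 59670 + 110 = 59780.

59780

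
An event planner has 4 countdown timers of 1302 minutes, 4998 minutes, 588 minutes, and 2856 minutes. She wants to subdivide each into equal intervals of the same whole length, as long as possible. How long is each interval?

The interval must divide each timer length; the longest such is the gcd.
1302 = 2 × 3 × 7 × 31
4998 = 2 × 3 × 7^2 × 17
588 = 2^2 × 3 × 7^2
2856 = 2^3 × 3 × 7 × 17
gcd(1302, 4998, 588, 2856) = 2 × 3 × 7 = 42.

42 minutes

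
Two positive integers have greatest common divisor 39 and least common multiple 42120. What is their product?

For any two positive integers, gcd × lcm = product = 39 × 42120 = 1642680.

1642680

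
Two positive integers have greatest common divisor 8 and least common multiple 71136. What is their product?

569088

For any two positive integers, gcd × lcm = product = 8 × 71136 = 569088.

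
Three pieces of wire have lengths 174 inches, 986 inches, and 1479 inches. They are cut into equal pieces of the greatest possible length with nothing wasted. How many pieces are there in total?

91

Piece length = gcd(174, 986, 1479).
174 = 2 × 3 × 29
986 = 2 × 17 × 29
1479 = 3 × 17 × 29
gcd(174, 986, 1479) = 29.
Total pieces = 174/29 + 986/29 + 1479/29 = 6 + 34 + 51 = 91.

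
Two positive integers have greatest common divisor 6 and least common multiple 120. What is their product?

For any two positive integers, gcd × lcm = product = 6 × 120 = 720.

720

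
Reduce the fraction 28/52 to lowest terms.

7/13

28 = 2^2 × 7
52 = 2^2 × 13
gcd(28, 52) = 2^2 = 4.
Divide numerator and denominator by 4: 28/52 = 7/13.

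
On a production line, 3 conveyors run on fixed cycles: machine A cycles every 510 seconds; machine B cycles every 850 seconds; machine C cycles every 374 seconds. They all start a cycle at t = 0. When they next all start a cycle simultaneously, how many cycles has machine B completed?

33 cycles

They are all back at their starting positions together after one LCM of the periods.
510 = 2 × 3 × 5 × 17
850 = 2 × 5^2 × 17
374 = 2 × 11 × 17
LCM(510, 850, 374) = 2 × 3 × 5^2 × 11 × 17 = 28050.
Cycles for period 850: 28050 / 850 = 33.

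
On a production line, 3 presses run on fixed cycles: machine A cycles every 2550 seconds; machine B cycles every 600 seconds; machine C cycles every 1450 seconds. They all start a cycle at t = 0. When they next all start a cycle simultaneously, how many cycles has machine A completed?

The first common completion time is the LCM of the periods.
2550 = 2 × 3 × 5^2 × 17
600 = 2^3 × 3 × 5^2
1450 = 2 × 5^2 × 29
LCM(2550, 600, 1450) = 2^3 × 3 × 5^2 × 17 × 29 = 295800.
Cycles for period 2550: 295800 / 2550 = 116.

116 cycles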